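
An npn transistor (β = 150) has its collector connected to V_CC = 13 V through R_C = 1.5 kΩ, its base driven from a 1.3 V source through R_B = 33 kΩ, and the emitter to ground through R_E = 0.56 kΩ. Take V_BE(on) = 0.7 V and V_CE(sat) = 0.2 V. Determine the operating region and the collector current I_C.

active; I_C ≈ 0.77 mA

Assume active. Base-emitter loop: I_B = (V_BB − V_BE)/(R_B + (β+1)R_E) = (1.3 − 0.7)/(33 + 151×0.56) = 0.0051 mA.
I_C = β·I_B = 150×0.0051 = 0.766 mA.
V_CE = V_CC − I_C·R_C − I_E·R_E = 13 − 0.766×1.5 − 0.771×0.56 = 11.4 V > V_CE(sat), so the active-region assumption holds.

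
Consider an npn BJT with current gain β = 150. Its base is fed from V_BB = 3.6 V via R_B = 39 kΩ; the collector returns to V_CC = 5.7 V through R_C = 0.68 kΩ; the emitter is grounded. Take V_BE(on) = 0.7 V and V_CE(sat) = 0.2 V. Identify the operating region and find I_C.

saturation; I_C ≈ 8.1 mA

Assume active: I_B = (3.6 − 0.7)/39 = 0.0744 mA, giving I_C = β·I_B = 11.2 mA.
But then V_CE = 5.7 − 11.2×0.68 = -1.88 V < V_CE(sat) = 0.2 V — impossible in the active region.
So the transistor is saturated. With V_CE = 0.2 V, I_C = (V_CC − 0.2)/R_C = 5.5/0.68 = 8.09 mA.
Check: β·I_B = 11.2 mA > I_C = 8.09 mA, confirming saturation.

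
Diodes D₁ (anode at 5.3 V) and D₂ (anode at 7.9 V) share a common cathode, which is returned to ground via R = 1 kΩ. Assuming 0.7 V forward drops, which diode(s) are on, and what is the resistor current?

Only D₂ conducts; I_R ≈ 7.2 mA

Assume both conduct. Then node N would need to be at both 5.3−0.7 = 4.6 V and 7.9−0.7 = 7.2 V, which is impossible.
Assume only D₂ conducts: V_N = 7.9 − 0.7 = 7.2 V, so I_R = 7.2/1 = 7.2 mA.
Check D₁: its anode-to-cathode voltage is 5.3 − 7.2 = -1.9 V < 0.7 V, so it is off. The assumption is consistent.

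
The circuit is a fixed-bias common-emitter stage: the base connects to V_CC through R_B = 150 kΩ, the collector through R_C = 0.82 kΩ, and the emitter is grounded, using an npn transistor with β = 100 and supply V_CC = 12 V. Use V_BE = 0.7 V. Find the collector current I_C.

Base loop: V_CC = I_B·R_B + V_BE, so I_B = (12 − 0.7)/150 kΩ = 0.0753 mA.
In the active region I_C = β·I_B = 100 × 0.0753 = 7.53 mA.
Collector loop: V_CE = V_CC − I_C·R_C = 12 − 7.53×0.82 = 5.82 V.
Since V_CE = 5.82 V > V_CE(sat) ≈ 0.2 V, the transistor is in the active region as assumed.

I_C ≈ 7.5 mA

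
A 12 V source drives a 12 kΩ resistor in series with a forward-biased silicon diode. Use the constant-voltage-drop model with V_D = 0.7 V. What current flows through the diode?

KVL around the loop: 12 = V_D + I·R = 0.7 + I × 12 kΩ.
So I = (12 − 0.7) / 12 kΩ = 11.3 / 12 = 0.942 mA.

I ≈ 0.94 mA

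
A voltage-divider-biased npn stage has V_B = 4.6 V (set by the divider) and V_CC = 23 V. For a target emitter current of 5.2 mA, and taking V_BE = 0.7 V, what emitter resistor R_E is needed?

R_E ≈ 0.75 kΩ

V_E = V_B − V_BE = 4.6 − 0.7 = 3.9 V.
R_E = V_E / I_E = 3.9 / 5.2 = 0.75 kΩ.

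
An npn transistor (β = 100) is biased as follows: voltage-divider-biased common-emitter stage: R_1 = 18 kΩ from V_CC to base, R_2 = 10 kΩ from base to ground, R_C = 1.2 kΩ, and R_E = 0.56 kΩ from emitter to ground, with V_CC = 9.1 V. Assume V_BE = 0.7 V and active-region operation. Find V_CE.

Thevenize the base divider: V_Th = V_CC·R_2/(R_1+R_2) = 9.1×10/28 = 3.25 V, R_Th = R_1‖R_2 = 6.43 kΩ.
Base-emitter loop: V_Th = I_B·R_Th + V_BE + (β+1)I_B·R_E, so I_B = (3.25 − 0.7) / (6.43 + 101×0.56) = 0.0405 mA.
I_C = β·I_B = 100×0.0405 = 4.05 mA, and I_E = (β+1)I_B = 4.09 mA.
V_CE = V_CC − I_C·R_C − I_E·R_E = 9.1 − 4.05×1.2 − 4.09×0.56 = 1.95 V.
V_CE = 1.95 V > 0.2 V confirms active-region operation.

V_CE ≈ 2 V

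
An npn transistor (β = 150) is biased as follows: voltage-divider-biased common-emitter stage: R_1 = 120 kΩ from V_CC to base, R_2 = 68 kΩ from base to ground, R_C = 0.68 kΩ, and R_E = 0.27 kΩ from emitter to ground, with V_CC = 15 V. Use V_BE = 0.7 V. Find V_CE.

V_CE ≈ 7 V

Thevenize the base divider: V_Th = V_CC·R_2/(R_1+R_2) = 15×68/188 = 5.43 V, R_Th = R_1‖R_2 = 43.4 kΩ.
Base-emitter loop: V_Th = I_B·R_Th + V_BE + (β+1)I_B·R_E, so I_B = (5.43 − 0.7) / (43.4 + 151×0.27) = 0.0561 mA.
I_C = β·I_B = 150×0.0561 = 8.42 mA, and I_E = (β+1)I_B = 8.48 mA.
V_CE = V_CC − I_C·R_C − I_E·R_E = 15 − 8.42×0.68 − 8.48×0.27 = 6.98 V.
V_CE = 6.98 V > 0.2 V confirms active-region operation.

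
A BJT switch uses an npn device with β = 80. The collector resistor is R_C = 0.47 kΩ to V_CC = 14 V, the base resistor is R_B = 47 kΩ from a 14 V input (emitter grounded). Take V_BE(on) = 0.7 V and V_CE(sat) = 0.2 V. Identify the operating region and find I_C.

Assume active. Base-emitter loop: I_B = (V_BB − V_BE)/R_B = (14 − 0.7)/47 = 0.283 mA.
I_C = β·I_B = 80×0.283 = 22.6 mA.
V_CE = V_CC − I_C·R_C = 14 − 22.6×0.47 = 3.36 V > V_CE(sat), so the active-region assumption holds.

active; I_C ≈ 23 mA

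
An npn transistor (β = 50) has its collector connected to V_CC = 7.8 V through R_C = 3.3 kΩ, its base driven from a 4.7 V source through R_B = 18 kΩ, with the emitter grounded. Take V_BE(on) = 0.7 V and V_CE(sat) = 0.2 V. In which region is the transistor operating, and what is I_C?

Assume active: I_B = (4.7 − 0.7)/18 = 0.222 mA, giving I_C = β·I_B = 11.1 mA.
But then V_CE = 7.8 − 11.1×3.3 = -28.9 V < V_CE(sat) = 0.2 V — impossible in the active region.
So the transistor is saturated. With V_CE = 0.2 V, I_C = (V_CC − 0.2)/R_C = 7.6/3.3 = 2.3 mA.
Check: β·I_B = 11.1 mA > I_C = 2.3 mA, confirming saturation.

saturation; I_C ≈ 2.3 mA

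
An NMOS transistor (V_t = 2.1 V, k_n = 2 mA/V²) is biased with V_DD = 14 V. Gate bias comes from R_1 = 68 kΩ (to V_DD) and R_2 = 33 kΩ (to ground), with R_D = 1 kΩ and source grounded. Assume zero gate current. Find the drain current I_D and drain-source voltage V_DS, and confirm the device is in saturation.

I_D ≈ 6.1 mA, V_DS ≈ 7.9 V

V_G = V_DD·R_2/(R_1+R_2) = 14×33/101 = 4.57 V. With the source grounded, V_GS = V_G = 4.57 V.
Assume saturation: I_D = (k_n/2)(V_GS − V_t)² = (2/2)×(4.57 − 2.1)² = 1×2.47² = 6.12 mA.
V_DS = V_DD − I_D·R_D = 14 − 6.12×1 = 7.88 V.
Saturation requires V_DS ≥ V_GS − V_t = 2.47 V; 7.88 ≥ 2.47 ✓.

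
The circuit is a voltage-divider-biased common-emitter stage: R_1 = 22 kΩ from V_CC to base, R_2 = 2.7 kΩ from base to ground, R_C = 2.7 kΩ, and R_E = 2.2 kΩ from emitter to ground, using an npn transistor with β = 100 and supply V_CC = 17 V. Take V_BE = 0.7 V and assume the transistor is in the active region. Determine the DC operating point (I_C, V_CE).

Thevenize the base divider: V_Th = V_CC·R_2/(R_1+R_2) = 17×2.7/24.7 = 1.86 V, R_Th = R_1‖R_2 = 2.4 kΩ.
Base-emitter loop: V_Th = I_B·R_Th + V_BE + (β+1)I_B·R_E, so I_B = (1.86 − 0.7) / (2.4 + 101×2.2) = 0.00516 mA.
I_C = β·I_B = 100×0.00516 = 0.516 mA, and I_E = (β+1)I_B = 0.521 mA.
V_CE = V_CC − I_C·R_C − I_E·R_E = 17 − 0.516×2.7 − 0.521×2.2 = 14.5 V.
V_CE = 14.5 V > 0.2 V confirms active-region operation.

I_C ≈ 0.52 mA, V_CE ≈ 14 V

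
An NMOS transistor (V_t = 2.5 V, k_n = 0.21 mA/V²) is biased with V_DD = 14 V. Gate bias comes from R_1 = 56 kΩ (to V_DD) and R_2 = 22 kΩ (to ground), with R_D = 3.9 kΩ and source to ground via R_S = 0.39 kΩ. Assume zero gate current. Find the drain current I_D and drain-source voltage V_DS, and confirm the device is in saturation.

I_D ≈ 0.2 mA, V_DS ≈ 13 V

V_G = V_DD·R_2/(R_1+R_2) = 14×22/78 = 3.95 V.
Assume saturation: I_D = (k_n/2)(V_GS − V_t)² with V_GS = V_G − I_D·R_S = 3.95 − 0.39·I_D.
Substituting gives 0.016·I_D² − 1.12·I_D + 0.22 = 0, with roots I_D = 0.198 or 69.8 mA.
The root I_D = 69.8 mA gives V_GS = -23.3 V ≤ V_t, so take I_D = 0.198 mA.
Then V_GS = 3.87 V and V_DS = V_DD − I_D(R_D+R_S) = 14 − 0.198×4.29 = 13.2 V.
Saturation requires V_DS ≥ V_GS − V_t = 1.37 V; 13.2 ≥ 1.37 ✓.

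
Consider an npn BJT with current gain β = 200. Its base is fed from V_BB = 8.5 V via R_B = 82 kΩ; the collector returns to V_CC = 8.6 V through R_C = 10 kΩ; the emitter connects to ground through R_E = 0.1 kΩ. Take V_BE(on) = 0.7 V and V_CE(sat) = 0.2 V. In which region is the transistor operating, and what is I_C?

saturation; I_C ≈ 0.83 mA

Assume active: I_B = (8.5 − 0.7)/(82 + 201×0.1) = 0.0764 mA, I_C = β·I_B = 15.3 mA.
Then V_CE = 8.6 − 15.3×10 − 15.4×0.1 = -146 V < 0.2 V — the active assumption fails.
Re-solve with V_CE = 0.2 V. KCL at the emitter: V_E/R_E = (V_BB−0.7−V_E)/R_B + (V_CC−0.2−V_E)/R_C, giving V_E = 0.0925 V.
I_C = (V_CC − 0.2 − V_E)/R_C = (8.4 − 0.0925)/10 = 0.831 mA.
Check: I_B = (7.8 − 0.0925)/82 = 0.094 mA, and β·I_B = 18.8 mA > I_C, confirming saturation.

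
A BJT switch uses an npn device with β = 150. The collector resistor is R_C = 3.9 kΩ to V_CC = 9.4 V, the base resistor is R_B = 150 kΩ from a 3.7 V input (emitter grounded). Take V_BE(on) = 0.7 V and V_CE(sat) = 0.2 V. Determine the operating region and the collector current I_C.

saturation; I_C ≈ 2.4 mA

Assume active: I_B = (3.7 − 0.7)/150 = 0.02 mA, giving I_C = β·I_B = 3 mA.
But then V_CE = 9.4 − 3×3.9 = -2.3 V < V_CE(sat) = 0.2 V — impossible in the active region.
So the transistor is saturated. With V_CE = 0.2 V, I_C = (V_CC − 0.2)/R_C = 9.2/3.9 = 2.36 mA.
Check: β·I_B = 3 mA > I_C = 2.36 mA, confirming saturation.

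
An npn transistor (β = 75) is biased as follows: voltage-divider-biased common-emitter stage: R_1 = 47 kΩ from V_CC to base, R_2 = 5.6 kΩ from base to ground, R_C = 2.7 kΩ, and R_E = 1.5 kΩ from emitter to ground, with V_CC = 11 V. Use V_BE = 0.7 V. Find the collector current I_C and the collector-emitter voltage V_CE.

I_C ≈ 0.3 mA, V_CE ≈ 9.7 V

Thevenize the base divider: V_Th = V_CC·R_2/(R_1+R_2) = 11×5.6/52.6 = 1.17 V, R_Th = R_1‖R_2 = 5 kΩ.
Base-emitter loop: V_Th = I_B·R_Th + V_BE + (β+1)I_B·R_E, so I_B = (1.17 − 0.7) / (5 + 76×1.5) = 0.00396 mA.
I_C = β·I_B = 75×0.00396 = 0.297 mA, and I_E = (β+1)I_B = 0.301 mA.
V_CE = V_CC − I_C·R_C − I_E·R_E = 11 − 0.297×2.7 − 0.301×1.5 = 9.75 V.
V_CE = 9.75 V > 0.2 V confirms active-region operation.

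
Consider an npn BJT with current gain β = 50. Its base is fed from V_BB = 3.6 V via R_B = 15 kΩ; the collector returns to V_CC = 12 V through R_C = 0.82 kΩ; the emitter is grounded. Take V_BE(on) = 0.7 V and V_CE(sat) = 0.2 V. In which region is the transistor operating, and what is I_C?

Assume active. Base-emitter loop: I_B = (V_BB − V_BE)/R_B = (3.6 − 0.7)/15 = 0.193 mA.
I_C = β·I_B = 50×0.193 = 9.67 mA.
V_CE = V_CC − I_C·R_C = 12 − 9.67×0.82 = 4.07 V > V_CE(sat), so the active-region assumption holds.

active; I_C ≈ 9.7 mA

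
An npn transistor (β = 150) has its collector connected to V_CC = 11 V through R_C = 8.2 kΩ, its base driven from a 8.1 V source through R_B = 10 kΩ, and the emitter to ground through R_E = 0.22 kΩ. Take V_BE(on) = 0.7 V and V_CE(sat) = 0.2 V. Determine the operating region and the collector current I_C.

saturation; I_C ≈ 1.3 mA

Assume active: I_B = (8.1 − 0.7)/(10 + 151×0.22) = 0.171 mA, I_C = β·I_B = 25.7 mA.
Then V_CE = 11 − 25.7×8.2 − 25.9×0.22 = -205 V < 0.2 V — the active assumption fails.
Re-solve with V_CE = 0.2 V. KCL at the emitter: V_E/R_E = (V_BB−0.7−V_E)/R_B + (V_CC−0.2−V_E)/R_C, giving V_E = 0.431 V.
I_C = (V_CC − 0.2 − V_E)/R_C = (10.8 − 0.431)/8.2 = 1.26 mA.
Check: I_B = (7.4 − 0.431)/10 = 0.697 mA, and β·I_B = 105 mA > I_C, confirming saturation.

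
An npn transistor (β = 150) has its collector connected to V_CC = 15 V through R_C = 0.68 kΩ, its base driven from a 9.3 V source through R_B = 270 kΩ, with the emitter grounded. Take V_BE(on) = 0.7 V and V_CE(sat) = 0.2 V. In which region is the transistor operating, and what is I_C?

active; I_C ≈ 4.8 mA

Assume active. Base-emitter loop: I_B = (V_BB − V_BE)/R_B = (9.3 − 0.7)/270 = 0.0319 mA.
I_C = β·I_B = 150×0.0319 = 4.78 mA.
V_CE = V_CC − I_C·R_C = 15 − 4.78×0.68 = 11.8 V > V_CE(sat), so the active-region assumption holds.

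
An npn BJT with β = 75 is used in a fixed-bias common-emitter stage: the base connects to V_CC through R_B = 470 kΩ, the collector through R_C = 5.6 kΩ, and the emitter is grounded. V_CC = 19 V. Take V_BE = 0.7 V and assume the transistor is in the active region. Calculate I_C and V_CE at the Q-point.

Base loop: V_CC = I_B·R_B + V_BE, so I_B = (19 − 0.7)/470 kΩ = 0.0389 mA.
In the active region I_C = β·I_B = 75 × 0.0389 = 2.92 mA.
Collector loop: V_CE = V_CC − I_C·R_C = 19 − 2.92×5.6 = 2.65 V.
Since V_CE = 2.65 V > V_CE(sat) ≈ 0.2 V, the transistor is in the active region as assumed.

I_C ≈ 2.9 mA, V_CE ≈ 2.6 V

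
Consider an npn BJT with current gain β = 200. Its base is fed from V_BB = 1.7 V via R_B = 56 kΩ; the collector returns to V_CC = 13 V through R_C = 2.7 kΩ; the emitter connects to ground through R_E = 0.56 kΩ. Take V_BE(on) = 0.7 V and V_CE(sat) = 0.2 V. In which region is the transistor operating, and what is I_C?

active; I_C ≈ 1.2 mA

Assume active. Base-emitter loop: I_B = (V_BB − V_BE)/(R_B + (β+1)R_E) = (1.7 − 0.7)/(56 + 201×0.56) = 0.00593 mA.
I_C = β·I_B = 200×0.00593 = 1.19 mA.
V_CE = V_CC − I_C·R_C − I_E·R_E = 13 − 1.19×2.7 − 1.19×0.56 = 9.13 V > V_CE(sat), so the active-region assumption holds.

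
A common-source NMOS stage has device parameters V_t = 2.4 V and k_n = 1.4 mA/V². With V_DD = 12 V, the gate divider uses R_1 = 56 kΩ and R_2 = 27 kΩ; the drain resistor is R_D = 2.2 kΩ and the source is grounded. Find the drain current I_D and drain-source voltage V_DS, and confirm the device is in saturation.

I_D ≈ 1.6 mA, V_DS ≈ 8.5 V

V_G = V_DD·R_2/(R_1+R_2) = 12×27/83 = 3.9 V. With the source grounded, V_GS = V_G = 3.9 V.
Assume saturation: I_D = (k_n/2)(V_GS − V_t)² = (1.4/2)×(3.9 − 2.4)² = 0.7×1.5² = 1.58 mA.
V_DS = V_DD − I_D·R_D = 12 − 1.58×2.2 = 8.52 V.
Saturation requires V_DS ≥ V_GS − V_t = 1.5 V; 8.52 ≥ 1.5 ✓.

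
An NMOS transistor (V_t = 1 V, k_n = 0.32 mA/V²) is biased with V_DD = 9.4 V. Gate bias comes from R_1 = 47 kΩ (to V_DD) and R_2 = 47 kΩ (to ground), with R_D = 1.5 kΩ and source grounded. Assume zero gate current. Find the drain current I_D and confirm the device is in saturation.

V_G = V_DD·R_2/(R_1+R_2) = 9.4×47/94 = 4.7 V. With the source grounded, V_GS = V_G = 4.7 V.
Assume saturation: I_D = (k_n/2)(V_GS − V_t)² = (0.32/2)×(4.7 − 1)² = 0.16×3.7² = 2.19 mA.
V_DS = V_DD − I_D·R_D = 9.4 − 2.19×1.5 = 6.11 V.
Saturation requires V_DS ≥ V_GS − V_t = 3.7 V; 6.11 ≥ 3.7 ✓.

I_D ≈ 2.2 mA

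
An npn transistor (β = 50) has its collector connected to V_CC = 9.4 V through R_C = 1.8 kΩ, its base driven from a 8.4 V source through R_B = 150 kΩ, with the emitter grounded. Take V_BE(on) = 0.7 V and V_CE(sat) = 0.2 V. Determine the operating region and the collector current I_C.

active; I_C ≈ 2.6 mA

Assume active. Base-emitter loop: I_B = (V_BB − V_BE)/R_B = (8.4 − 0.7)/150 = 0.0513 mA.
I_C = β·I_B = 50×0.0513 = 2.57 mA.
V_CE = V_CC − I_C·R_C = 9.4 − 2.57×1.8 = 4.78 V > V_CE(sat), so the active-region assumption holds.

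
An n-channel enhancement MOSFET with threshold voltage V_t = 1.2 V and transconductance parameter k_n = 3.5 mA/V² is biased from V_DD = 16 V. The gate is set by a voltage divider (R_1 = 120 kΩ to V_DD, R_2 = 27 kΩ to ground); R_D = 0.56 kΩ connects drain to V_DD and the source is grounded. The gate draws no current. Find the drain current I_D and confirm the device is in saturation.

V_G = V_DD·R_2/(R_1+R_2) = 16×27/147 = 2.94 V. With the source grounded, V_GS = V_G = 2.94 V.
Assume saturation: I_D = (k_n/2)(V_GS − V_t)² = (3.5/2)×(2.94 − 1.2)² = 1.75×1.74² = 5.29 mA.
V_DS = V_DD − I_D·R_D = 16 − 5.29×0.56 = 13 V.
Saturation requires V_DS ≥ V_GS − V_t = 1.74 V; 13 ≥ 1.74 ✓.

I_D ≈ 5.3 mA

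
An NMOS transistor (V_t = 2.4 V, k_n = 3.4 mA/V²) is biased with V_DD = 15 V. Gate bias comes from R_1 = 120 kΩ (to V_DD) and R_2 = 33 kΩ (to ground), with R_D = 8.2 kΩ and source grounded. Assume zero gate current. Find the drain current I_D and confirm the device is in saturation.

V_G = V_DD·R_2/(R_1+R_2) = 15×33/153 = 3.24 V. With the source grounded, V_GS = V_G = 3.24 V.
Assume saturation: I_D = (k_n/2)(V_GS − V_t)² = (3.4/2)×(3.24 − 2.4)² = 1.7×0.835² = 1.19 mA.
V_DS = V_DD − I_D·R_D = 15 − 1.19×8.2 = 5.27 V.
Saturation requires V_DS ≥ V_GS − V_t = 0.835 V; 5.27 ≥ 0.835 ✓.

I_D ≈ 1.2 mA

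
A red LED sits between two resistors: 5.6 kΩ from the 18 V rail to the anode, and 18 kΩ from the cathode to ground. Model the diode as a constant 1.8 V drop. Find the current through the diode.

I ≈ 0.69 mA

The two resistors are in series with the diode, so KVL gives 18 = I·5.6 + 1.8 + I·18.
I = (18 − 1.8) / (5.6 + 18) kΩ = 16.2 / 23.6 = 0.686 mA.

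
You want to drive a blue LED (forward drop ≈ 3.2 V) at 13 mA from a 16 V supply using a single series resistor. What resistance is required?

The resistor drops V_S − V_D = 16 − 3.2 = 12.8 V at 13 mA.
R = 12.8 V / 13 mA = 0.985 kΩ.

R ≈ 0.98 kΩ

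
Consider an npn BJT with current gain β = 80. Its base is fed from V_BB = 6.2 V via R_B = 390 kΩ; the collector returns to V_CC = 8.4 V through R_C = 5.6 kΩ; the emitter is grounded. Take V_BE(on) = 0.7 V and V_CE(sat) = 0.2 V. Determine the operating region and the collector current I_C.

active; I_C ≈ 1.1 mA

Assume active. Base-emitter loop: I_B = (V_BB − V_BE)/R_B = (6.2 − 0.7)/390 = 0.0141 mA.
I_C = β·I_B = 80×0.0141 = 1.13 mA.
V_CE = V_CC − I_C·R_C = 8.4 − 1.13×5.6 = 2.08 V > V_CE(sat), so the active-region assumption holds.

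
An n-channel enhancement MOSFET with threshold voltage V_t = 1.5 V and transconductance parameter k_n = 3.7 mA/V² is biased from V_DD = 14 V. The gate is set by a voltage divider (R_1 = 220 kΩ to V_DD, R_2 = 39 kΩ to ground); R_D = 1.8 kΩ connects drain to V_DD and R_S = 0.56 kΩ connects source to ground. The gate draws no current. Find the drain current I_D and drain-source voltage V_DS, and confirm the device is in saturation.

I_D ≈ 0.33 mA, V_DS ≈ 13 V

V_G = V_DD·R_2/(R_1+R_2) = 14×39/259 = 2.11 V.
Assume saturation: I_D = (k_n/2)(V_GS − V_t)² with V_GS = V_G − I_D·R_S = 2.11 − 0.56·I_D.
Substituting gives 0.58·I_D² − 2.26·I_D + 0.684 = 0, with roots I_D = 0.331 or 3.56 mA.
The root I_D = 3.56 mA gives V_GS = 0.112 V ≤ V_t, so take I_D = 0.331 mA.
Then V_GS = 1.92 V and V_DS = V_DD − I_D(R_D+R_S) = 14 − 0.331×2.36 = 13.2 V.
Saturation requires V_DS ≥ V_GS − V_t = 0.423 V; 13.2 ≥ 0.423 ✓.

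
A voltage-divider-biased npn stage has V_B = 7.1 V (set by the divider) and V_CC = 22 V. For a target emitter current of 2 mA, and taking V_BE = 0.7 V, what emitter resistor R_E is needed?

R_E ≈ 3.2 kΩ

V_E = V_B − V_BE = 7.1 − 0.7 = 6.4 V.
R_E = V_E / I_E = 6.4 / 2 = 3.2 kΩ.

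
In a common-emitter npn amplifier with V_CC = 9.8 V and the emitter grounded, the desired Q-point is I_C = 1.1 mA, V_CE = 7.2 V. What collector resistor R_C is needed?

Collector loop: V_CC = I_C·R_C + V_CE.
R_C = (V_CC − V_CE)/I_C = (9.8 − 7.2)/1.1 = 2.36 kΩ.

R_C ≈ 2.4 kΩ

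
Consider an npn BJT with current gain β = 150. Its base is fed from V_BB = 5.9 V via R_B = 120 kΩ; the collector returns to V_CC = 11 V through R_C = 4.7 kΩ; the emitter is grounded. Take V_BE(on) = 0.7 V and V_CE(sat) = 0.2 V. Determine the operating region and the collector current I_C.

Assume active: I_B = (5.9 − 0.7)/120 = 0.0433 mA, giving I_C = β·I_B = 6.5 mA.
But then V_CE = 11 − 6.5×4.7 = -19.6 V < V_CE(sat) = 0.2 V — impossible in the active region.
So the transistor is saturated. With V_CE = 0.2 V, I_C = (V_CC − 0.2)/R_C = 10.8/4.7 = 2.3 mA.
Check: β·I_B = 6.5 mA > I_C = 2.3 mA, confirming saturation.

saturation; I_C ≈ 2.3 mA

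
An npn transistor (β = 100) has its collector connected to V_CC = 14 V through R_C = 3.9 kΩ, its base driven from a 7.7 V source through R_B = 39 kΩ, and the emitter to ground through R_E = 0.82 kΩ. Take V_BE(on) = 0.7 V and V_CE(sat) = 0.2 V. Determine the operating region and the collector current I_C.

Assume active: I_B = (7.7 − 0.7)/(39 + 101×0.82) = 0.0575 mA, I_C = β·I_B = 5.75 mA.
Then V_CE = 14 − 5.75×3.9 − 5.8×0.82 = -13.2 V < 0.2 V — the active assumption fails.
Re-solve with V_CE = 0.2 V. KCL at the emitter: V_E/R_E = (V_BB−0.7−V_E)/R_B + (V_CC−0.2−V_E)/R_C, giving V_E = 2.48 V.
I_C = (V_CC − 0.2 − V_E)/R_C = (13.8 − 2.48)/3.9 = 2.9 mA.
Check: I_B = (7 − 2.48)/39 = 0.116 mA, and β·I_B = 11.6 mA > I_C, confirming saturation.

saturation; I_C ≈ 2.9 mA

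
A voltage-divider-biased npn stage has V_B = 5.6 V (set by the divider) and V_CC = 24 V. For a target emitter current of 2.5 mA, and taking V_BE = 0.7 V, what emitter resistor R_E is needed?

V_E = V_B − V_BE = 5.6 − 0.7 = 4.9 V.
R_E = V_E / I_E = 4.9 / 2.5 = 1.96 kΩ.

R_E ≈ 2 kΩ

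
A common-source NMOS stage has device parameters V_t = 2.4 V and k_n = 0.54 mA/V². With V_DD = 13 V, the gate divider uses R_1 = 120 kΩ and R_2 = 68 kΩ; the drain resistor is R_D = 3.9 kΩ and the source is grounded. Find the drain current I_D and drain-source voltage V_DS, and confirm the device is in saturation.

I_D ≈ 1.4 mA, V_DS ≈ 7.4 V

V_G = V_DD·R_2/(R_1+R_2) = 13×68/188 = 4.7 V. With the source grounded, V_GS = V_G = 4.7 V.
Assume saturation: I_D = (k_n/2)(V_GS − V_t)² = (0.54/2)×(4.7 − 2.4)² = 0.27×2.3² = 1.43 mA.
V_DS = V_DD − I_D·R_D = 13 − 1.43×3.9 = 7.42 V.
Saturation requires V_DS ≥ V_GS − V_t = 2.3 V; 7.42 ≥ 2.3 ✓.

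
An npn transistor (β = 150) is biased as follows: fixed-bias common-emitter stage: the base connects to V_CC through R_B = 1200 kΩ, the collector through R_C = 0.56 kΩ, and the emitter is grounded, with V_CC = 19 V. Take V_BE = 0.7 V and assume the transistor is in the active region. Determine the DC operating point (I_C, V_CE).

I_C ≈ 2.3 mA, V_CE ≈ 18 V

Base loop: V_CC = I_B·R_B + V_BE, so I_B = (19 − 0.7)/1200 kΩ = 0.0153 mA.
In the active region I_C = β·I_B = 150 × 0.0153 = 2.29 mA.
Collector loop: V_CE = V_CC − I_C·R_C = 19 − 2.29×0.56 = 17.7 V.
Since V_CE = 17.7 V > V_CE(sat) ≈ 0.2 V, the transistor is in the active region as assumed.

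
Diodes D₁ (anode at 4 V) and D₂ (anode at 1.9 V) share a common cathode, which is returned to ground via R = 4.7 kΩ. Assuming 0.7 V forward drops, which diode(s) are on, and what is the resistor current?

Only D₁ conducts; I_R ≈ 0.7 mA

Assume both conduct. Then node N would need to be at both 4−0.7 = 3.3 V and 1.9−0.7 = 1.2 V, which is impossible.
Assume only D₁ conducts: V_N = 4 − 0.7 = 3.3 V, so I_R = 3.3/4.7 = 0.702 mA.
Check D₂: its anode-to-cathode voltage is 1.9 − 3.3 = -1.4 V < 0.7 V, so it is off. The assumption is consistent.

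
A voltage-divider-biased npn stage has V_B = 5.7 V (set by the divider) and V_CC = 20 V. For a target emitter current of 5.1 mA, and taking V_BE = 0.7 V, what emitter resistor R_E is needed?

R_E ≈ 0.98 kΩ

V_E = V_B − V_BE = 5.7 − 0.7 = 5 V.
R_E = V_E / I_E = 5 / 5.1 = 0.98 kΩ.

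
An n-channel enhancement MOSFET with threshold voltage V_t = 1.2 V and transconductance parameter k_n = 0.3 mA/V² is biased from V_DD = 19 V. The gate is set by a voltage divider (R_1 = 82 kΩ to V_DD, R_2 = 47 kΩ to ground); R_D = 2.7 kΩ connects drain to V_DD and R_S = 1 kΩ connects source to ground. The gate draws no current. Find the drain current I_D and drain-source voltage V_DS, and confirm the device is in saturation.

I_D ≈ 2 mA, V_DS ≈ 11 V

V_G = V_DD·R_2/(R_1+R_2) = 19×47/129 = 6.92 V.
Assume saturation: I_D = (k_n/2)(V_GS − V_t)² with V_GS = V_G − I_D·R_S = 6.92 − 1·I_D.
Substituting gives 0.15·I_D² − 2.72·I_D + 4.91 = 0, with roots I_D = 2.04 or 16.1 mA.
The root I_D = 16.1 mA gives V_GS = -9.15 V ≤ V_t, so take I_D = 2.04 mA.
Then V_GS = 4.89 V and V_DS = V_DD − I_D(R_D+R_S) = 19 − 2.04×3.7 = 11.5 V.
Saturation requires V_DS ≥ V_GS − V_t = 3.69 V; 11.5 ≥ 3.69 ✓.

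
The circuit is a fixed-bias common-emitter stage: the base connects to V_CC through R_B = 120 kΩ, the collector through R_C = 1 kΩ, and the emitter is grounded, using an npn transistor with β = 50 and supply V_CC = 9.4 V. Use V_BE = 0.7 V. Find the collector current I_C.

I_C ≈ 3.6 mA

Base loop: V_CC = I_B·R_B + V_BE, so I_B = (9.4 − 0.7)/120 kΩ = 0.0725 mA.
In the active region I_C = β·I_B = 50 × 0.0725 = 3.63 mA.
Collector loop: V_CE = V_CC − I_C·R_C = 9.4 − 3.63×1 = 5.78 V.
Since V_CE = 5.78 V > V_CE(sat) ≈ 0.2 V, the transistor is in the active region as assumed.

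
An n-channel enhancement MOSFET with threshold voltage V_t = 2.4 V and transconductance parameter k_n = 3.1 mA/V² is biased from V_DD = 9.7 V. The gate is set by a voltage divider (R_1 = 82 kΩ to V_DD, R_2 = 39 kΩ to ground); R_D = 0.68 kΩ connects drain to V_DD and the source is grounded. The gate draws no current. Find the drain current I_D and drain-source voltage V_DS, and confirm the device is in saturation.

V_G = V_DD·R_2/(R_1+R_2) = 9.7×39/121 = 3.13 V. With the source grounded, V_GS = V_G = 3.13 V.
Assume saturation: I_D = (k_n/2)(V_GS − V_t)² = (3.1/2)×(3.13 − 2.4)² = 1.55×0.726² = 0.818 mA.
V_DS = V_DD − I_D·R_D = 9.7 − 0.818×0.68 = 9.14 V.
Saturation requires V_DS ≥ V_GS − V_t = 0.726 V; 9.14 ≥ 0.726 ✓.

I_D ≈ 0.82 mA, V_DS ≈ 9.1 V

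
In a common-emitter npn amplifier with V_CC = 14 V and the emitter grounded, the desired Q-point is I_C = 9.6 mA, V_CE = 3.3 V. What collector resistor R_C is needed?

R_C ≈ 1.1 kΩ

Collector loop: V_CC = I_C·R_C + V_CE.
R_C = (V_CC − V_CE)/I_C = (14 − 3.3)/9.6 = 1.11 kΩ.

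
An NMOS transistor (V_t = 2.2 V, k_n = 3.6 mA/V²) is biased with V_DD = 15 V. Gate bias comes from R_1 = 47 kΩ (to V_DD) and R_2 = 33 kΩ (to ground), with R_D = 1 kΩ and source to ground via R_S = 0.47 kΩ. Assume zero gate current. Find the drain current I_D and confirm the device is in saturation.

I_D ≈ 5 mA

V_G = V_DD·R_2/(R_1+R_2) = 15×33/80 = 6.19 V.
Assume saturation: I_D = (k_n/2)(V_GS − V_t)² with V_GS = V_G − I_D·R_S = 6.19 − 0.47·I_D.
Substituting gives 0.398·I_D² − 7.75·I_D + 28.6 = 0, with roots I_D = 4.95 or 14.5 mA.
The root I_D = 14.5 mA gives V_GS = -0.641 V ≤ V_t, so take I_D = 4.95 mA.
Then V_GS = 3.86 V and V_DS = V_DD − I_D(R_D+R_S) = 15 − 4.95×1.47 = 7.72 V.
Saturation requires V_DS ≥ V_GS − V_t = 1.66 V; 7.72 ≥ 1.66 ✓.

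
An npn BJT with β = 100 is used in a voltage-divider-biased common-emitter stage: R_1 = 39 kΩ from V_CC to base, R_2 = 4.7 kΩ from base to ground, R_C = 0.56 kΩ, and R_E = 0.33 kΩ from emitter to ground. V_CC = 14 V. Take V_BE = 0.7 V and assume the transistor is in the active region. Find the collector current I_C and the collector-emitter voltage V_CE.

I_C ≈ 2.1 mA, V_CE ≈ 12 V

Thevenize the base divider: V_Th = V_CC·R_2/(R_1+R_2) = 14×4.7/43.7 = 1.51 V, R_Th = R_1‖R_2 = 4.19 kΩ.
Base-emitter loop: V_Th = I_B·R_Th + V_BE + (β+1)I_B·R_E, so I_B = (1.51 − 0.7) / (4.19 + 101×0.33) = 0.0215 mA.
I_C = β·I_B = 100×0.0215 = 2.15 mA, and I_E = (β+1)I_B = 2.17 mA.
V_CE = V_CC − I_C·R_C − I_E·R_E = 14 − 2.15×0.56 − 2.17×0.33 = 12.1 V.
V_CE = 12.1 V > 0.2 V confirms active-region operation.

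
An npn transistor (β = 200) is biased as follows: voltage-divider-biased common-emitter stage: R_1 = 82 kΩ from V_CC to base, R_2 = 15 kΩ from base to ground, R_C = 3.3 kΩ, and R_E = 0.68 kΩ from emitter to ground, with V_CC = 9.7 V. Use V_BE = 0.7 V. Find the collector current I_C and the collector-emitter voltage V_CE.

I_C ≈ 1.1 mA, V_CE ≈ 5.4 V

Thevenize the base divider: V_Th = V_CC·R_2/(R_1+R_2) = 9.7×15/97 = 1.5 V, R_Th = R_1‖R_2 = 12.7 kΩ.
Base-emitter loop: V_Th = I_B·R_Th + V_BE + (β+1)I_B·R_E, so I_B = (1.5 − 0.7) / (12.7 + 201×0.68) = 0.00536 mA.
I_C = β·I_B = 200×0.00536 = 1.07 mA, and I_E = (β+1)I_B = 1.08 mA.
V_CE = V_CC − I_C·R_C − I_E·R_E = 9.7 − 1.07×3.3 − 1.08×0.68 = 5.43 V.
V_CE = 5.43 V > 0.2 V confirms active-region operation.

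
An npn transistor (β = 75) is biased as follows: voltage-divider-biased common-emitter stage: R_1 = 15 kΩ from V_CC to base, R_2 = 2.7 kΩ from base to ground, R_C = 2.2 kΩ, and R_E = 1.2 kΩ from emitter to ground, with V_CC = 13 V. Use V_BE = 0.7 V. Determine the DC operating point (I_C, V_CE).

I_C ≈ 1 mA, V_CE ≈ 9.5 V

Thevenize the base divider: V_Th = V_CC·R_2/(R_1+R_2) = 13×2.7/17.7 = 1.98 V, R_Th = R_1‖R_2 = 2.29 kΩ.
Base-emitter loop: V_Th = I_B·R_Th + V_BE + (β+1)I_B·R_E, so I_B = (1.98 − 0.7) / (2.29 + 76×1.2) = 0.0137 mA.
I_C = β·I_B = 75×0.0137 = 1.03 mA, and I_E = (β+1)I_B = 1.04 mA.
V_CE = V_CC − I_C·R_C − I_E·R_E = 13 − 1.03×2.2 − 1.04×1.2 = 9.48 V.
V_CE = 9.48 V > 0.2 V confirms active-region operation.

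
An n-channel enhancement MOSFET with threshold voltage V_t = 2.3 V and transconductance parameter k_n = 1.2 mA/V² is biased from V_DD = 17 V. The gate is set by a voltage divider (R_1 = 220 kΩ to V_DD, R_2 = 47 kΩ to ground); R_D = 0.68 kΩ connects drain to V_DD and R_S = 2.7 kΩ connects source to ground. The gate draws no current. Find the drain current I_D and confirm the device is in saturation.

V_G = V_DD·R_2/(R_1+R_2) = 17×47/267 = 2.99 V.
Assume saturation: I_D = (k_n/2)(V_GS − V_t)² with V_GS = V_G − I_D·R_S = 2.99 − 2.7·I_D.
Substituting gives 4.37·I_D² − 3.24·I_D + 0.288 = 0, with roots I_D = 0.103 or 0.639 mA.
The root I_D = 0.639 mA gives V_GS = 1.27 V ≤ V_t, so take I_D = 0.103 mA.
Then V_GS = 2.71 V and V_DS = V_DD − I_D(R_D+R_S) = 17 − 0.103×3.38 = 16.7 V.
Saturation requires V_DS ≥ V_GS − V_t = 0.414 V; 16.7 ≥ 0.414 ✓.

I_D ≈ 0.1 mA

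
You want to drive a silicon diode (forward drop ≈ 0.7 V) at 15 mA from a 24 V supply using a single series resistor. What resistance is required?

The resistor drops V_S − V_D = 24 − 0.7 = 23.3 V at 15 mA.
R = 23.3 V / 15 mA = 1.55 kΩ.

R ≈ 1.6 kΩ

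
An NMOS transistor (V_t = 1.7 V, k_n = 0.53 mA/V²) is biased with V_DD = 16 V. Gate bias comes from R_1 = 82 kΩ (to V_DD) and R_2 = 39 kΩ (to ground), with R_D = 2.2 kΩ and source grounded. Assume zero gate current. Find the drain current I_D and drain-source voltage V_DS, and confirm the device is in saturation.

V_G = V_DD·R_2/(R_1+R_2) = 16×39/121 = 5.16 V. With the source grounded, V_GS = V_G = 5.16 V.
Assume saturation: I_D = (k_n/2)(V_GS − V_t)² = (0.53/2)×(5.16 − 1.7)² = 0.265×3.46² = 3.17 mA.
V_DS = V_DD − I_D·R_D = 16 − 3.17×2.2 = 9.03 V.
Saturation requires V_DS ≥ V_GS − V_t = 3.46 V; 9.03 ≥ 3.46 ✓.

I_D ≈ 3.2 mA, V_DS ≈ 9 V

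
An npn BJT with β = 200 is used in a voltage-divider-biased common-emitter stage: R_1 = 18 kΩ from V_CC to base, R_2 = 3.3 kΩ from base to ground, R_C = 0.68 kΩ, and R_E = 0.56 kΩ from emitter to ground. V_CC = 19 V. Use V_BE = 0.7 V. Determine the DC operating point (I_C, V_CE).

I_C ≈ 3.9 mA, V_CE ≈ 14 V

Thevenize the base divider: V_Th = V_CC·R_2/(R_1+R_2) = 19×3.3/21.3 = 2.94 V, R_Th = R_1‖R_2 = 2.79 kΩ.
Base-emitter loop: V_Th = I_B·R_Th + V_BE + (β+1)I_B·R_E, so I_B = (2.94 − 0.7) / (2.79 + 201×0.56) = 0.0195 mA.
I_C = β·I_B = 200×0.0195 = 3.89 mA, and I_E = (β+1)I_B = 3.91 mA.
V_CE = V_CC − I_C·R_C − I_E·R_E = 19 − 3.89×0.68 − 3.91×0.56 = 14.2 V.
V_CE = 14.2 V > 0.2 V confirms active-region operation.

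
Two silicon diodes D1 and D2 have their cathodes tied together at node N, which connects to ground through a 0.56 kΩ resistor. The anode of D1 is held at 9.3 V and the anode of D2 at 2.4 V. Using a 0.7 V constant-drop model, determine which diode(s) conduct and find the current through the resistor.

Only D1 conducts; I_R ≈ 15 mA

Assume both conduct. Then node N would need to be at both 9.3−0.7 = 8.6 V and 2.4−0.7 = 1.7 V, which is impossible.
Assume only D1 conducts: V_N = 9.3 − 0.7 = 8.6 V, so I_R = 8.6/0.56 = 15.4 mA.
Check D2: its anode-to-cathode voltage is 2.4 − 8.6 = -6.2 V < 0.7 V, so it is off. The assumption is consistent.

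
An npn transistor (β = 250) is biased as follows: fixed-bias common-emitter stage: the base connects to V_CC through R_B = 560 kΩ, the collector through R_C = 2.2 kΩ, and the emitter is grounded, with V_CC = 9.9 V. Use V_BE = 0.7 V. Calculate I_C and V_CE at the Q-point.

Base loop: V_CC = I_B·R_B + V_BE, so I_B = (9.9 − 0.7)/560 kΩ = 0.0164 mA.
In the active region I_C = β·I_B = 250 × 0.0164 = 4.11 mA.
Collector loop: V_CE = V_CC − I_C·R_C = 9.9 − 4.11×2.2 = 0.864 V.
Since V_CE = 0.864 V > V_CE(sat) ≈ 0.2 V, the transistor is in the active region as assumed.

I_C ≈ 4.1 mA, V_CE ≈ 0.86 V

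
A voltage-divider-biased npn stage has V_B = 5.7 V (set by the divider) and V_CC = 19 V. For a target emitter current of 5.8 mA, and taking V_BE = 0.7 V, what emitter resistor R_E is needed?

R_E ≈ 0.86 kΩ

V_E = V_B − V_BE = 5.7 − 0.7 = 5 V.
R_E = V_E / I_E = 5 / 5.8 = 0.862 kΩ.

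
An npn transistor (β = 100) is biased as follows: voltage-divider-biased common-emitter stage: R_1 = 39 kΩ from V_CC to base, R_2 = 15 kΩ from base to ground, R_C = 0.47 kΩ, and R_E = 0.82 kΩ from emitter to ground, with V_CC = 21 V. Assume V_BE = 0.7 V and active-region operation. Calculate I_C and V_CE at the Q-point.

Thevenize the base divider: V_Th = V_CC·R_2/(R_1+R_2) = 21×15/54 = 5.83 V, R_Th = R_1‖R_2 = 10.8 kΩ.
Base-emitter loop: V_Th = I_B·R_Th + V_BE + (β+1)I_B·R_E, so I_B = (5.83 − 0.7) / (10.8 + 101×0.82) = 0.0548 mA.
I_C = β·I_B = 100×0.0548 = 5.48 mA, and I_E = (β+1)I_B = 5.54 mA.
V_CE = V_CC − I_C·R_C − I_E·R_E = 21 − 5.48×0.47 − 5.54×0.82 = 13.9 V.
V_CE = 13.9 V > 0.2 V confirms active-region operation.

I_C ≈ 5.5 mA, V_CE ≈ 14 V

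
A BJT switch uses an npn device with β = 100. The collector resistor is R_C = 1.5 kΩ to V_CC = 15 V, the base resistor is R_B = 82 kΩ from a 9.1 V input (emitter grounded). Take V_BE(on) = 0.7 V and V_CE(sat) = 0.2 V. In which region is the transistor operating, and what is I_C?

Assume active: I_B = (9.1 − 0.7)/82 = 0.102 mA, giving I_C = β·I_B = 10.2 mA.
But then V_CE = 15 − 10.2×1.5 = -0.366 V < V_CE(sat) = 0.2 V — impossible in the active region.
So the transistor is saturated. With V_CE = 0.2 V, I_C = (V_CC − 0.2)/R_C = 14.8/1.5 = 9.87 mA.
Check: β·I_B = 10.2 mA > I_C = 9.87 mA, confirming saturation.

saturation; I_C ≈ 9.9 mA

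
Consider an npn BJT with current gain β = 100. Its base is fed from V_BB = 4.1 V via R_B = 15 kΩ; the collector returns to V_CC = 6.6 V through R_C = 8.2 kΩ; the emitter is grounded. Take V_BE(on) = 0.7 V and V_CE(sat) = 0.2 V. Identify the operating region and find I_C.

saturation; I_C ≈ 0.78 mA

Assume active: I_B = (4.1 − 0.7)/15 = 0.227 mA, giving I_C = β·I_B = 22.7 mA.
But then V_CE = 6.6 − 22.7×8.2 = -179 V < V_CE(sat) = 0.2 V — impossible in the active region.
So the transistor is saturated. With V_CE = 0.2 V, I_C = (V_CC − 0.2)/R_C = 6.4/8.2 = 0.78 mA.
Check: β·I_B = 22.7 mA > I_C = 0.78 mA, confirming saturation.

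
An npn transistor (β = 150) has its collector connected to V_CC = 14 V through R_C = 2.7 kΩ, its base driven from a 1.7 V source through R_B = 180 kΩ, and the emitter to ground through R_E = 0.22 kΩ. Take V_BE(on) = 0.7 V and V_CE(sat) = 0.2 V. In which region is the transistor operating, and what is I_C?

Assume active. Base-emitter loop: I_B = (V_BB − V_BE)/(R_B + (β+1)R_E) = (1.7 − 0.7)/(180 + 151×0.22) = 0.00469 mA.
I_C = β·I_B = 150×0.00469 = 0.703 mA.
V_CE = V_CC − I_C·R_C − I_E·R_E = 14 − 0.703×2.7 − 0.708×0.22 = 11.9 V > V_CE(sat), so the active-region assumption holds.

active; I_C ≈ 0.7 mA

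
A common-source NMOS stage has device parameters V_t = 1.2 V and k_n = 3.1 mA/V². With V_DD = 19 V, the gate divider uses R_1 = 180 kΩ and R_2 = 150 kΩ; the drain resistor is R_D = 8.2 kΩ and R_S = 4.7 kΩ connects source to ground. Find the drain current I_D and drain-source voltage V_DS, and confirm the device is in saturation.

V_G = V_DD·R_2/(R_1+R_2) = 19×150/330 = 8.64 V.
Assume saturation: I_D = (k_n/2)(V_GS − V_t)² with V_GS = V_G − I_D·R_S = 8.64 − 4.7·I_D.
Substituting gives 34.2·I_D² − 109·I_D + 85.7 = 0, with roots I_D = 1.38 or 1.81 mA.
The root I_D = 1.81 mA gives V_GS = 0.119 V ≤ V_t, so take I_D = 1.38 mA.
Then V_GS = 2.14 V and V_DS = V_DD − I_D(R_D+R_S) = 19 − 1.38×12.9 = 1.18 V.
Saturation requires V_DS ≥ V_GS − V_t = 0.944 V; 1.18 ≥ 0.944 ✓.

I_D ≈ 1.4 mA, V_DS ≈ 1.2 V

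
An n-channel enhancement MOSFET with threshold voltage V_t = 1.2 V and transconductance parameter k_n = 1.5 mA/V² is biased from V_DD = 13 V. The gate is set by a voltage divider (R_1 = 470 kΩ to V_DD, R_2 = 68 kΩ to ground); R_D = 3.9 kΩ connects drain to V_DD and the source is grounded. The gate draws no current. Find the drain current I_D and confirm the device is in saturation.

V_G = V_DD·R_2/(R_1+R_2) = 13×68/538 = 1.64 V. With the source grounded, V_GS = V_G = 1.64 V.
Assume saturation: I_D = (k_n/2)(V_GS − V_t)² = (1.5/2)×(1.64 − 1.2)² = 0.75×0.443² = 0.147 mA.
V_DS = V_DD − I_D·R_D = 13 − 0.147×3.9 = 12.4 V.
Saturation requires V_DS ≥ V_GS − V_t = 0.443 V; 12.4 ≥ 0.443 ✓.

I_D ≈ 0.15 mA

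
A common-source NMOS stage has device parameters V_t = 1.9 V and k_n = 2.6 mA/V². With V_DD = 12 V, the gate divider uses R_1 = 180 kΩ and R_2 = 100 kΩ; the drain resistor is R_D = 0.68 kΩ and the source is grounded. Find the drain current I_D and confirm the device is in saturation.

V_G = V_DD·R_2/(R_1+R_2) = 12×100/280 = 4.29 V. With the source grounded, V_GS = V_G = 4.29 V.
Assume saturation: I_D = (k_n/2)(V_GS − V_t)² = (2.6/2)×(4.29 − 1.9)² = 1.3×2.39² = 7.4 mA.
V_DS = V_DD − I_D·R_D = 12 − 7.4×0.68 = 6.97 V.
Saturation requires V_DS ≥ V_GS − V_t = 2.39 V; 6.97 ≥ 2.39 ✓.

I_D ≈ 7.4 mA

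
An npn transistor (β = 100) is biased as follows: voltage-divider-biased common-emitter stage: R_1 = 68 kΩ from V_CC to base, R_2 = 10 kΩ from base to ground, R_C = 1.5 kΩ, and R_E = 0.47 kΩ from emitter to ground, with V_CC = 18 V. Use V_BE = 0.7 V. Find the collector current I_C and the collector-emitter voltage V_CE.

I_C ≈ 2.9 mA, V_CE ≈ 12 V

Thevenize the base divider: V_Th = V_CC·R_2/(R_1+R_2) = 18×10/78 = 2.31 V, R_Th = R_1‖R_2 = 8.72 kΩ.
Base-emitter loop: V_Th = I_B·R_Th + V_BE + (β+1)I_B·R_E, so I_B = (2.31 − 0.7) / (8.72 + 101×0.47) = 0.0286 mA.
I_C = β·I_B = 100×0.0286 = 2.86 mA, and I_E = (β+1)I_B = 2.89 mA.
V_CE = V_CC − I_C·R_C − I_E·R_E = 18 − 2.86×1.5 − 2.89×0.47 = 12.3 V.
V_CE = 12.3 V > 0.2 V confirms active-region operation.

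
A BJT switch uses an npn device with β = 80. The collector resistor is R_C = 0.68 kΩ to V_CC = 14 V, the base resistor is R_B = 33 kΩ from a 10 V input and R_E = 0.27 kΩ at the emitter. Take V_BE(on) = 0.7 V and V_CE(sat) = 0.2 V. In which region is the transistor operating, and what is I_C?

Assume active. Base-emitter loop: I_B = (V_BB − V_BE)/(R_B + (β+1)R_E) = (10 − 0.7)/(33 + 81×0.27) = 0.169 mA.
I_C = β·I_B = 80×0.169 = 13.6 mA.
V_CE = V_CC − I_C·R_C − I_E·R_E = 14 − 13.6×0.68 − 13.7×0.27 = 1.07 V > V_CE(sat), so the active-region assumption holds.

active; I_C ≈ 14 mA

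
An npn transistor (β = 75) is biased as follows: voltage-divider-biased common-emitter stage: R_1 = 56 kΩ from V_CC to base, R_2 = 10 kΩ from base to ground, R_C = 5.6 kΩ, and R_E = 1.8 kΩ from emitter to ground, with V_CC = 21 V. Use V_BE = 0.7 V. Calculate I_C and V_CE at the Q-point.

I_C ≈ 1.3 mA, V_CE ≈ 11 V

Thevenize the base divider: V_Th = V_CC·R_2/(R_1+R_2) = 21×10/66 = 3.18 V, R_Th = R_1‖R_2 = 8.48 kΩ.
Base-emitter loop: V_Th = I_B·R_Th + V_BE + (β+1)I_B·R_E, so I_B = (3.18 − 0.7) / (8.48 + 76×1.8) = 0.0171 mA.
I_C = β·I_B = 75×0.0171 = 1.28 mA, and I_E = (β+1)I_B = 1.3 mA.
V_CE = V_CC − I_C·R_C − I_E·R_E = 21 − 1.28×5.6 − 1.3×1.8 = 11.5 V.
V_CE = 11.5 V > 0.2 V confirms active-region operation.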